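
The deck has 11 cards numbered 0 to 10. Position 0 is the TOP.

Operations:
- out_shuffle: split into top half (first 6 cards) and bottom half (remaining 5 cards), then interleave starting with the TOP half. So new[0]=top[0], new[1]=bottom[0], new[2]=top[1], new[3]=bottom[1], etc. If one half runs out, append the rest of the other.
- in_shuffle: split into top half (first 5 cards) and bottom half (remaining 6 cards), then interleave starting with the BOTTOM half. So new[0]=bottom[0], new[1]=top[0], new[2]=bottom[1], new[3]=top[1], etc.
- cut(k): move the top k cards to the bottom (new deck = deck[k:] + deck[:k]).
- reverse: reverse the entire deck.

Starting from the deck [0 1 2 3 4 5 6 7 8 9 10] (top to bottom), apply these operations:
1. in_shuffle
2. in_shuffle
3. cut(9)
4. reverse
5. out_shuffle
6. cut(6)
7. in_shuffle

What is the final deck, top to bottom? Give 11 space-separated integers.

After op 1 (in_shuffle): [5 0 6 1 7 2 8 3 9 4 10]
After op 2 (in_shuffle): [2 5 8 0 3 6 9 1 4 7 10]
After op 3 (cut(9)): [7 10 2 5 8 0 3 6 9 1 4]
After op 4 (reverse): [4 1 9 6 3 0 8 5 2 10 7]
After op 5 (out_shuffle): [4 8 1 5 9 2 6 10 3 7 0]
After op 6 (cut(6)): [6 10 3 7 0 4 8 1 5 9 2]
After op 7 (in_shuffle): [4 6 8 10 1 3 5 7 9 0 2]

Answer: 4 6 8 10 1 3 5 7 9 0 2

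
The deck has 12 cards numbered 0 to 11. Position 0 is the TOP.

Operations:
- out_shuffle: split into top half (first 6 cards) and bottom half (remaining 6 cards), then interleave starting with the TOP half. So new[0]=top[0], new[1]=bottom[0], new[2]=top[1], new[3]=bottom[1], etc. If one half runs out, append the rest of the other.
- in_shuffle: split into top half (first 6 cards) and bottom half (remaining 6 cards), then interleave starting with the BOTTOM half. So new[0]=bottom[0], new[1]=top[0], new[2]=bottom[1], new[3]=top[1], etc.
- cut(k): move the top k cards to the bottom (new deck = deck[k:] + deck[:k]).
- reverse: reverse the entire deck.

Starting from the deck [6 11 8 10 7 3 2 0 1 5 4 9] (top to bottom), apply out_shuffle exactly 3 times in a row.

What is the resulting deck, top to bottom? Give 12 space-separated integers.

Answer: 6 0 10 4 2 8 5 3 11 1 7 9

Derivation:
After op 1 (out_shuffle): [6 2 11 0 8 1 10 5 7 4 3 9]
After op 2 (out_shuffle): [6 10 2 5 11 7 0 4 8 3 1 9]
After op 3 (out_shuffle): [6 0 10 4 2 8 5 3 11 1 7 9]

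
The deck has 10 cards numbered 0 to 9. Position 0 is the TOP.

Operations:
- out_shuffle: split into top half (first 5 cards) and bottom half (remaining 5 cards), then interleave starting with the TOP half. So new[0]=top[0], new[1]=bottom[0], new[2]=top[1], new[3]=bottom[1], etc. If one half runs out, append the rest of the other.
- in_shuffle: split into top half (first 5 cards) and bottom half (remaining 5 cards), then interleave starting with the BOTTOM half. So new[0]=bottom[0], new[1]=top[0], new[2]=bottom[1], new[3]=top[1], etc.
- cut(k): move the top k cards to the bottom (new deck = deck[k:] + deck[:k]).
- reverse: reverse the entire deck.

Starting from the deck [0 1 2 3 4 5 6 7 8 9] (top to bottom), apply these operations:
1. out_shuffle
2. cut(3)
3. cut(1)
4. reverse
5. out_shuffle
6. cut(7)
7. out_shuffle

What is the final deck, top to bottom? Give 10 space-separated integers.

After op 1 (out_shuffle): [0 5 1 6 2 7 3 8 4 9]
After op 2 (cut(3)): [6 2 7 3 8 4 9 0 5 1]
After op 3 (cut(1)): [2 7 3 8 4 9 0 5 1 6]
After op 4 (reverse): [6 1 5 0 9 4 8 3 7 2]
After op 5 (out_shuffle): [6 4 1 8 5 3 0 7 9 2]
After op 6 (cut(7)): [7 9 2 6 4 1 8 5 3 0]
After op 7 (out_shuffle): [7 1 9 8 2 5 6 3 4 0]

Answer: 7 1 9 8 2 5 6 3 4 0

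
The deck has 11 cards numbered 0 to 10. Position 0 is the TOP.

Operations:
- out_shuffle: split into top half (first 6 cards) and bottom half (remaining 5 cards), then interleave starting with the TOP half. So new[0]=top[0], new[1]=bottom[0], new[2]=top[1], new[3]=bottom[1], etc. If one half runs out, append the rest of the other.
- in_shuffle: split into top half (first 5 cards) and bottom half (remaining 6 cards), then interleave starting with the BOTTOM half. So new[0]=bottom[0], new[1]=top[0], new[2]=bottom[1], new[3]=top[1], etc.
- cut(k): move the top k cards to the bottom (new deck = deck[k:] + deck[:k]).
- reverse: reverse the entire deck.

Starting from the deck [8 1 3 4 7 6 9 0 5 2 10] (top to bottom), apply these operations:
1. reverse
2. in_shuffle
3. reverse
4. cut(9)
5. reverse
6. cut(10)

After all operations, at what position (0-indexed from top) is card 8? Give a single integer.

After op 1 (reverse): [10 2 5 0 9 6 7 4 3 1 8]
After op 2 (in_shuffle): [6 10 7 2 4 5 3 0 1 9 8]
After op 3 (reverse): [8 9 1 0 3 5 4 2 7 10 6]
After op 4 (cut(9)): [10 6 8 9 1 0 3 5 4 2 7]
After op 5 (reverse): [7 2 4 5 3 0 1 9 8 6 10]
After op 6 (cut(10)): [10 7 2 4 5 3 0 1 9 8 6]
Card 8 is at position 9.

Answer: 9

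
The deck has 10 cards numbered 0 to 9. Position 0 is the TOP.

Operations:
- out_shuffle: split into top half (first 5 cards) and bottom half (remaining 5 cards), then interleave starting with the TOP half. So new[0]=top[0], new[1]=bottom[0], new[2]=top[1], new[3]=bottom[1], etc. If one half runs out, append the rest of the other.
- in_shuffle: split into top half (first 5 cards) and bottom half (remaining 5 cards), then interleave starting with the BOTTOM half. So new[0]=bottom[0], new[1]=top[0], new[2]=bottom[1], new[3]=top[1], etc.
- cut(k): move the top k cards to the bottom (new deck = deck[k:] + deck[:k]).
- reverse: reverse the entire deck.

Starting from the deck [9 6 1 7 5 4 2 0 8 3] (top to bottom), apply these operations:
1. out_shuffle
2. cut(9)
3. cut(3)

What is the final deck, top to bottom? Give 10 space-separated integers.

After op 1 (out_shuffle): [9 4 6 2 1 0 7 8 5 3]
After op 2 (cut(9)): [3 9 4 6 2 1 0 7 8 5]
After op 3 (cut(3)): [6 2 1 0 7 8 5 3 9 4]

Answer: 6 2 1 0 7 8 5 3 9 4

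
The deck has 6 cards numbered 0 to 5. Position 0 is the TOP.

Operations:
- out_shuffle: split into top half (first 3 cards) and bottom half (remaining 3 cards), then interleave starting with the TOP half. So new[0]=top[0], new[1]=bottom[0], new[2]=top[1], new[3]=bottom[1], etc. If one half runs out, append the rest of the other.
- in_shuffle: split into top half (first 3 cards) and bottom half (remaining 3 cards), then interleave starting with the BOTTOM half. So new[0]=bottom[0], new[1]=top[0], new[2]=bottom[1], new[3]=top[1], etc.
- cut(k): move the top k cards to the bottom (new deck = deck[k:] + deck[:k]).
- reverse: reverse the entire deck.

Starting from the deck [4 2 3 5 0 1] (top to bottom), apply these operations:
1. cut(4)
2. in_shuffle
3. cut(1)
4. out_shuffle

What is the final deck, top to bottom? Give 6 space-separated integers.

Answer: 0 5 3 4 1 2

Derivation:
After op 1 (cut(4)): [0 1 4 2 3 5]
After op 2 (in_shuffle): [2 0 3 1 5 4]
After op 3 (cut(1)): [0 3 1 5 4 2]
After op 4 (out_shuffle): [0 5 3 4 1 2]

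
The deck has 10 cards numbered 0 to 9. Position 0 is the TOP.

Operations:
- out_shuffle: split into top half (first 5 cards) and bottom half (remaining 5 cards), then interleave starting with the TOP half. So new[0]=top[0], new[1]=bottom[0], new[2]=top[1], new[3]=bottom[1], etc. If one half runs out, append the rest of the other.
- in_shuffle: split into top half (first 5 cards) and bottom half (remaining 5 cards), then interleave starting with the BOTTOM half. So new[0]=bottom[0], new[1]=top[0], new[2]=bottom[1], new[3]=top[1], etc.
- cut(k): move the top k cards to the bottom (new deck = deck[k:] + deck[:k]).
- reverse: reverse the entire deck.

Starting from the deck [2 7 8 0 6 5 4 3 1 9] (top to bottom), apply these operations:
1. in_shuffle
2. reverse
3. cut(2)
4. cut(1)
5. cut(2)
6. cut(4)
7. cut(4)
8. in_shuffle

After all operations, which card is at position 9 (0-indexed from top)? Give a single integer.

After op 1 (in_shuffle): [5 2 4 7 3 8 1 0 9 6]
After op 2 (reverse): [6 9 0 1 8 3 7 4 2 5]
After op 3 (cut(2)): [0 1 8 3 7 4 2 5 6 9]
After op 4 (cut(1)): [1 8 3 7 4 2 5 6 9 0]
After op 5 (cut(2)): [3 7 4 2 5 6 9 0 1 8]
After op 6 (cut(4)): [5 6 9 0 1 8 3 7 4 2]
After op 7 (cut(4)): [1 8 3 7 4 2 5 6 9 0]
After op 8 (in_shuffle): [2 1 5 8 6 3 9 7 0 4]
Position 9: card 4.

Answer: 4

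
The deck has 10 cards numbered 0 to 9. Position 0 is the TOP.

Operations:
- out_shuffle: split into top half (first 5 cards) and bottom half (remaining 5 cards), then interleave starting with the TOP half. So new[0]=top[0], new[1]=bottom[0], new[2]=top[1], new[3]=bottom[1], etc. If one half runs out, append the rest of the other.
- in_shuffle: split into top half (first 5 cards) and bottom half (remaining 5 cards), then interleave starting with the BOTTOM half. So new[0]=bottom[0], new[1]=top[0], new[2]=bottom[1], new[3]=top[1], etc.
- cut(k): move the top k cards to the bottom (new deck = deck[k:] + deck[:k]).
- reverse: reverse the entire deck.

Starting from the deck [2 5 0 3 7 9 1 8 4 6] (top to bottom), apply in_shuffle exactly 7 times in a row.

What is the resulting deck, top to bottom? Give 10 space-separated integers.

Answer: 8 7 5 6 1 3 2 4 9 0

Derivation:
After op 1 (in_shuffle): [9 2 1 5 8 0 4 3 6 7]
After op 2 (in_shuffle): [0 9 4 2 3 1 6 5 7 8]
After op 3 (in_shuffle): [1 0 6 9 5 4 7 2 8 3]
After op 4 (in_shuffle): [4 1 7 0 2 6 8 9 3 5]
After op 5 (in_shuffle): [6 4 8 1 9 7 3 0 5 2]
After op 6 (in_shuffle): [7 6 3 4 0 8 5 1 2 9]
After op 7 (in_shuffle): [8 7 5 6 1 3 2 4 9 0]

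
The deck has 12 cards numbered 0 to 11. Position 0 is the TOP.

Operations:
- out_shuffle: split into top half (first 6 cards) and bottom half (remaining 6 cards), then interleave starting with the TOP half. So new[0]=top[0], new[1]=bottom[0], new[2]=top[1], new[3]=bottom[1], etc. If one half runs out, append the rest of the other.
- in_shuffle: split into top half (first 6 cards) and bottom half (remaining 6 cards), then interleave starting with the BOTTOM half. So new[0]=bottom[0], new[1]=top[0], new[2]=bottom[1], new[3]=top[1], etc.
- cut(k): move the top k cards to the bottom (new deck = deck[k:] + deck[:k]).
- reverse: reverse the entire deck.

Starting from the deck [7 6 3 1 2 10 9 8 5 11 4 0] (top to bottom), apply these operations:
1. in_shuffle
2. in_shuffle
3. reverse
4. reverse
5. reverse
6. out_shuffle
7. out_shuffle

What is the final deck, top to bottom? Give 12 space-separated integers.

Answer: 3 0 8 1 10 6 4 9 5 2 7 11

Derivation:
After op 1 (in_shuffle): [9 7 8 6 5 3 11 1 4 2 0 10]
After op 2 (in_shuffle): [11 9 1 7 4 8 2 6 0 5 10 3]
After op 3 (reverse): [3 10 5 0 6 2 8 4 7 1 9 11]
After op 4 (reverse): [11 9 1 7 4 8 2 6 0 5 10 3]
After op 5 (reverse): [3 10 5 0 6 2 8 4 7 1 9 11]
After op 6 (out_shuffle): [3 8 10 4 5 7 0 1 6 9 2 11]
After op 7 (out_shuffle): [3 0 8 1 10 6 4 9 5 2 7 11]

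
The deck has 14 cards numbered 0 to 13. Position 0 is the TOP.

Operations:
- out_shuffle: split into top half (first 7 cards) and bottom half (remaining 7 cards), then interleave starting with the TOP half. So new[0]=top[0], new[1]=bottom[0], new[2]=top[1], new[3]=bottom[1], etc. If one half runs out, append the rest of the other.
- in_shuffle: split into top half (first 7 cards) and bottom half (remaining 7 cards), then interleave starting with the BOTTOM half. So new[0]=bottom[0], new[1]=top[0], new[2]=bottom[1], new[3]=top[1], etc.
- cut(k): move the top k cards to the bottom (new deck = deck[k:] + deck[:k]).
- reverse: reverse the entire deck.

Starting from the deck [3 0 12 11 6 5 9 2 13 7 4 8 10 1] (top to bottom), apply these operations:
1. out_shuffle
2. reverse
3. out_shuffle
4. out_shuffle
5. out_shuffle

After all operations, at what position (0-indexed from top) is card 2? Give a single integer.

After op 1 (out_shuffle): [3 2 0 13 12 7 11 4 6 8 5 10 9 1]
After op 2 (reverse): [1 9 10 5 8 6 4 11 7 12 13 0 2 3]
After op 3 (out_shuffle): [1 11 9 7 10 12 5 13 8 0 6 2 4 3]
After op 4 (out_shuffle): [1 13 11 8 9 0 7 6 10 2 12 4 5 3]
After op 5 (out_shuffle): [1 6 13 10 11 2 8 12 9 4 0 5 7 3]
Card 2 is at position 5.

Answer: 5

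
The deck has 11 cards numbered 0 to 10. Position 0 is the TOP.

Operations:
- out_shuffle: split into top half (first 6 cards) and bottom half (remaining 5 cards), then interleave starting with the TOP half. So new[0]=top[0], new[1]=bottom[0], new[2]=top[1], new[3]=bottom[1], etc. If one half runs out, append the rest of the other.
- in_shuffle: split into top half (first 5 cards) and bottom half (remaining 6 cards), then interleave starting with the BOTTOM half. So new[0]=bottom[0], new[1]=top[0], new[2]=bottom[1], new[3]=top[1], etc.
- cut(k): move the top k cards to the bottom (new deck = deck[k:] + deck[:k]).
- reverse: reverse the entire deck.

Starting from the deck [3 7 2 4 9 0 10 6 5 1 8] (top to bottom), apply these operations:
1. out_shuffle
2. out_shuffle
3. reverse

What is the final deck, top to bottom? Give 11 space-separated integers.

After op 1 (out_shuffle): [3 10 7 6 2 5 4 1 9 8 0]
After op 2 (out_shuffle): [3 4 10 1 7 9 6 8 2 0 5]
After op 3 (reverse): [5 0 2 8 6 9 7 1 10 4 3]

Answer: 5 0 2 8 6 9 7 1 10 4 3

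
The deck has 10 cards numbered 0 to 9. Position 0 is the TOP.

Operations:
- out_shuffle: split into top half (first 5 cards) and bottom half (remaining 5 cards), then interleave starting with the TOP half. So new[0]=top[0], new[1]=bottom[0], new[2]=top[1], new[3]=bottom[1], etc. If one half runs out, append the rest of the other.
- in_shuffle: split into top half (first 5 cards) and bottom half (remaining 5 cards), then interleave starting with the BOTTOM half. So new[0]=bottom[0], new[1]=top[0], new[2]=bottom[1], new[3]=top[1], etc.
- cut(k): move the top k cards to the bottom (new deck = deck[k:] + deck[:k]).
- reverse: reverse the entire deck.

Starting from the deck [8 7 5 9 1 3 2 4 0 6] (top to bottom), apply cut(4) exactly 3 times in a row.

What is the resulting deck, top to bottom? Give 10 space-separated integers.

After op 1 (cut(4)): [1 3 2 4 0 6 8 7 5 9]
After op 2 (cut(4)): [0 6 8 7 5 9 1 3 2 4]
After op 3 (cut(4)): [5 9 1 3 2 4 0 6 8 7]

Answer: 5 9 1 3 2 4 0 6 8 7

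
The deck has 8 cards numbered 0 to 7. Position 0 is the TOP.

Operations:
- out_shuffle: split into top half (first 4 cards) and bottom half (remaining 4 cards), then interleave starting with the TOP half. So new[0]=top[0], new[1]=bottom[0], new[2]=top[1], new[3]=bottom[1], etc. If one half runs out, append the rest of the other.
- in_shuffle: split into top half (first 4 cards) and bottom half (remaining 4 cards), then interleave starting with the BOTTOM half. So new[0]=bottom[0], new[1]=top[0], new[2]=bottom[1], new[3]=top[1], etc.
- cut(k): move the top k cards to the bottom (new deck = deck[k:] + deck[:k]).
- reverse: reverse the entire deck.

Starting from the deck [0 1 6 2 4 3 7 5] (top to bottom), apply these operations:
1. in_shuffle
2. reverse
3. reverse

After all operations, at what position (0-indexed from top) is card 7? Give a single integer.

After op 1 (in_shuffle): [4 0 3 1 7 6 5 2]
After op 2 (reverse): [2 5 6 7 1 3 0 4]
After op 3 (reverse): [4 0 3 1 7 6 5 2]
Card 7 is at position 4.

Answer: 4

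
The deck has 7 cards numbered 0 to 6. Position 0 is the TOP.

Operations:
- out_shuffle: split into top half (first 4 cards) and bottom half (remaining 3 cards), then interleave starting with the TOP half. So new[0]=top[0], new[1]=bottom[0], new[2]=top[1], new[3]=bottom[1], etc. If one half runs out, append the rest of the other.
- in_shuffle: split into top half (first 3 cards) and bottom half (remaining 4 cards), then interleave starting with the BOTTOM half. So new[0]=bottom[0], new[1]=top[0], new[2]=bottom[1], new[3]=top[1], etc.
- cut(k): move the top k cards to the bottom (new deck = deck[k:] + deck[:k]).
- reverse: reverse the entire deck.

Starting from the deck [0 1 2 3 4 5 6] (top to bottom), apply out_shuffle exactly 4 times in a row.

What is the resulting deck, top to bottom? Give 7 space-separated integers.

After op 1 (out_shuffle): [0 4 1 5 2 6 3]
After op 2 (out_shuffle): [0 2 4 6 1 3 5]
After op 3 (out_shuffle): [0 1 2 3 4 5 6]
After op 4 (out_shuffle): [0 4 1 5 2 6 3]

Answer: 0 4 1 5 2 6 3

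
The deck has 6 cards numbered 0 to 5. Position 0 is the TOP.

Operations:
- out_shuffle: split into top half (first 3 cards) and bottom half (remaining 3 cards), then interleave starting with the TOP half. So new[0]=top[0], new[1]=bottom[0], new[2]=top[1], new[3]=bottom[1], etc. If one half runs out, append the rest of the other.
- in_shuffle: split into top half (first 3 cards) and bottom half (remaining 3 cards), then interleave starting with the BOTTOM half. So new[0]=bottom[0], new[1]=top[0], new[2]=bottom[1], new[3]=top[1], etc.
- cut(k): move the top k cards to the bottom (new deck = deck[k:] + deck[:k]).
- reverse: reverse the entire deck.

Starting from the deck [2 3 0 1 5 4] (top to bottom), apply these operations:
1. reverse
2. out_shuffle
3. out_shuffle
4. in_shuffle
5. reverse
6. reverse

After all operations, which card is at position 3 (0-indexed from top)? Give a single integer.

After op 1 (reverse): [4 5 1 0 3 2]
After op 2 (out_shuffle): [4 0 5 3 1 2]
After op 3 (out_shuffle): [4 3 0 1 5 2]
After op 4 (in_shuffle): [1 4 5 3 2 0]
After op 5 (reverse): [0 2 3 5 4 1]
After op 6 (reverse): [1 4 5 3 2 0]
Position 3: card 3.

Answer: 3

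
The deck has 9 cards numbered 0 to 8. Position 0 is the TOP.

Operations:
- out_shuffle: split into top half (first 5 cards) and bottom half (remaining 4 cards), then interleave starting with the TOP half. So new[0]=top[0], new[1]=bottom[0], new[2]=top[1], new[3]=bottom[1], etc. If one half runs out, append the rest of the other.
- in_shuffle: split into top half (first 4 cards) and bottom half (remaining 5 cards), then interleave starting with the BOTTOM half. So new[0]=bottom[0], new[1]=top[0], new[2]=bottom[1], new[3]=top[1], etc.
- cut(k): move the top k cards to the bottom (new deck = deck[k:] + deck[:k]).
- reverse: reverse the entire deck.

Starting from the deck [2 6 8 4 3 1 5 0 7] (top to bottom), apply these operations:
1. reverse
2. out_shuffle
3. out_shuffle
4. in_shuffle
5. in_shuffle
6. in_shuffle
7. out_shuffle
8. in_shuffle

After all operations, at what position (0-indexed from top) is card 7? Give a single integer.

Answer: 2

Derivation:
After op 1 (reverse): [7 0 5 1 3 4 8 6 2]
After op 2 (out_shuffle): [7 4 0 8 5 6 1 2 3]
After op 3 (out_shuffle): [7 6 4 1 0 2 8 3 5]
After op 4 (in_shuffle): [0 7 2 6 8 4 3 1 5]
After op 5 (in_shuffle): [8 0 4 7 3 2 1 6 5]
After op 6 (in_shuffle): [3 8 2 0 1 4 6 7 5]
After op 7 (out_shuffle): [3 4 8 6 2 7 0 5 1]
After op 8 (in_shuffle): [2 3 7 4 0 8 5 6 1]
Card 7 is at position 2.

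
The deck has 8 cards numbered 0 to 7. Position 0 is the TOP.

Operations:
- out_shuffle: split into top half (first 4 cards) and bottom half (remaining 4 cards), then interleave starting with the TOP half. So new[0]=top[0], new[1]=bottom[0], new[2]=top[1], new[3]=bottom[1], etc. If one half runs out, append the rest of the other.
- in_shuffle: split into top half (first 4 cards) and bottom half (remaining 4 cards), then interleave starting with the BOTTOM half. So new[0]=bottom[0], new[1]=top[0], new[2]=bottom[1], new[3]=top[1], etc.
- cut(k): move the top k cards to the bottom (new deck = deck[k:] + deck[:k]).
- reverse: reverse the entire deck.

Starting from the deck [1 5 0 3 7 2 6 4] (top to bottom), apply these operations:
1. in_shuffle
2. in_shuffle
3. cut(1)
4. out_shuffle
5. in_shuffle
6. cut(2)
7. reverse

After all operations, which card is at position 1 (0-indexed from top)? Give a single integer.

After op 1 (in_shuffle): [7 1 2 5 6 0 4 3]
After op 2 (in_shuffle): [6 7 0 1 4 2 3 5]
After op 3 (cut(1)): [7 0 1 4 2 3 5 6]
After op 4 (out_shuffle): [7 2 0 3 1 5 4 6]
After op 5 (in_shuffle): [1 7 5 2 4 0 6 3]
After op 6 (cut(2)): [5 2 4 0 6 3 1 7]
After op 7 (reverse): [7 1 3 6 0 4 2 5]
Position 1: card 1.

Answer: 1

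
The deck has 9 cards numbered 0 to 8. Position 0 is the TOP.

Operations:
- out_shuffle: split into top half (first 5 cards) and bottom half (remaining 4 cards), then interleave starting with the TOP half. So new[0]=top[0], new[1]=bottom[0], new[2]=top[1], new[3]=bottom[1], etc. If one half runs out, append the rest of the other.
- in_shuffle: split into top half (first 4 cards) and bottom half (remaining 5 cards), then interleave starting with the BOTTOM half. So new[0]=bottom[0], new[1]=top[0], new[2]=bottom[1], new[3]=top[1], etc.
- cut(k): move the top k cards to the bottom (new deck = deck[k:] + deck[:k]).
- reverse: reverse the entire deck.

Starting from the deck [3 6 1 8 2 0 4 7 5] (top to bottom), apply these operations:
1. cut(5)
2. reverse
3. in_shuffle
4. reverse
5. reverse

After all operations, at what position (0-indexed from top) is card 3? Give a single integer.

Answer: 0

Derivation:
After op 1 (cut(5)): [0 4 7 5 3 6 1 8 2]
After op 2 (reverse): [2 8 1 6 3 5 7 4 0]
After op 3 (in_shuffle): [3 2 5 8 7 1 4 6 0]
After op 4 (reverse): [0 6 4 1 7 8 5 2 3]
After op 5 (reverse): [3 2 5 8 7 1 4 6 0]
Card 3 is at position 0.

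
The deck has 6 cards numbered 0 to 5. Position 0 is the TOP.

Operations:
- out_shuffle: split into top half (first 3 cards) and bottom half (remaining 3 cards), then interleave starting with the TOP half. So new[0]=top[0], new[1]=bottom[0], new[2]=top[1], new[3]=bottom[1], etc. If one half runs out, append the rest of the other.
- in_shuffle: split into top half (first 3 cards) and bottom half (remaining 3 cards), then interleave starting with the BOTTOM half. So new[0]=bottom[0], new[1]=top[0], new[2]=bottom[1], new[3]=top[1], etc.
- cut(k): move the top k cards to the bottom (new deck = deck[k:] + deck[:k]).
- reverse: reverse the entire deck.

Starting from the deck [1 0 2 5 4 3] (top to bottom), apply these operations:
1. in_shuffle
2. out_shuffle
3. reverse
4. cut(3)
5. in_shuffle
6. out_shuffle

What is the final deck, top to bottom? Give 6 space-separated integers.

Answer: 2 0 1 3 4 5

Derivation:
After op 1 (in_shuffle): [5 1 4 0 3 2]
After op 2 (out_shuffle): [5 0 1 3 4 2]
After op 3 (reverse): [2 4 3 1 0 5]
After op 4 (cut(3)): [1 0 5 2 4 3]
After op 5 (in_shuffle): [2 1 4 0 3 5]
After op 6 (out_shuffle): [2 0 1 3 4 5]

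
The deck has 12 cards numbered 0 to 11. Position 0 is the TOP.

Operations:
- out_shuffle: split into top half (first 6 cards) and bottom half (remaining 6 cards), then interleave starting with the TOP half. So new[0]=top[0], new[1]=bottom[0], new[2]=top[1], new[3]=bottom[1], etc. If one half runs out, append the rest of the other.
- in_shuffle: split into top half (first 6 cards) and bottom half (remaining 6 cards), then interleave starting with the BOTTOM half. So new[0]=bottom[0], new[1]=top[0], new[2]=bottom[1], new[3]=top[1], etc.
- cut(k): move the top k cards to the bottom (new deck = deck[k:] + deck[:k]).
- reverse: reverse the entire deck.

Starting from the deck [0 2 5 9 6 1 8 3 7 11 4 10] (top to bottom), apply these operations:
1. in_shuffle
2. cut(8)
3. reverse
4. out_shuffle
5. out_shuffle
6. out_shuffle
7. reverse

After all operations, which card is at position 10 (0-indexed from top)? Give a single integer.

After op 1 (in_shuffle): [8 0 3 2 7 5 11 9 4 6 10 1]
After op 2 (cut(8)): [4 6 10 1 8 0 3 2 7 5 11 9]
After op 3 (reverse): [9 11 5 7 2 3 0 8 1 10 6 4]
After op 4 (out_shuffle): [9 0 11 8 5 1 7 10 2 6 3 4]
After op 5 (out_shuffle): [9 7 0 10 11 2 8 6 5 3 1 4]
After op 6 (out_shuffle): [9 8 7 6 0 5 10 3 11 1 2 4]
After op 7 (reverse): [4 2 1 11 3 10 5 0 6 7 8 9]
Position 10: card 8.

Answer: 8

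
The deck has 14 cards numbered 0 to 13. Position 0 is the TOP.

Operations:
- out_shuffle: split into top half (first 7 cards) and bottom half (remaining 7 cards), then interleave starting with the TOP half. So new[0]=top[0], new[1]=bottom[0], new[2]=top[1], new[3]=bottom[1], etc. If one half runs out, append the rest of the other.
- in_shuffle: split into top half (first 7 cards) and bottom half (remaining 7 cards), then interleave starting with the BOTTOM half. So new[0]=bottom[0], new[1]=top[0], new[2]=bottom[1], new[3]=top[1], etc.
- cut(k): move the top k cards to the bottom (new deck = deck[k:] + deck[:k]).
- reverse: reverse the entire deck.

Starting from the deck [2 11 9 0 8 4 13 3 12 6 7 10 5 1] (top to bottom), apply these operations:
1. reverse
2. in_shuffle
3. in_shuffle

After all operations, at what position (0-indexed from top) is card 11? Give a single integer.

Answer: 6

Derivation:
After op 1 (reverse): [1 5 10 7 6 12 3 13 4 8 0 9 11 2]
After op 2 (in_shuffle): [13 1 4 5 8 10 0 7 9 6 11 12 2 3]
After op 3 (in_shuffle): [7 13 9 1 6 4 11 5 12 8 2 10 3 0]
Card 11 is at position 6.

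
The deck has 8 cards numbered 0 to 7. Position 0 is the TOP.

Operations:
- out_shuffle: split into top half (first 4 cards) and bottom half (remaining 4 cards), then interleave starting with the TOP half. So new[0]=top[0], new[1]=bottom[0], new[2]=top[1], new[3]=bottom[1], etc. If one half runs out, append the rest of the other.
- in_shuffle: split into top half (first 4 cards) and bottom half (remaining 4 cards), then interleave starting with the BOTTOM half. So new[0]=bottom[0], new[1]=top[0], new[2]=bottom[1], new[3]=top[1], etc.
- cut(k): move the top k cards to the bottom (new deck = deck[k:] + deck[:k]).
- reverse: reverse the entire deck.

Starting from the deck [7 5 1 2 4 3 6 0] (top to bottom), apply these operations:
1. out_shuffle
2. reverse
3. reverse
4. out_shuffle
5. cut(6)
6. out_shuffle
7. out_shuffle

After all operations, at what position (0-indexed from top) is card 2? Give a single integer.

After op 1 (out_shuffle): [7 4 5 3 1 6 2 0]
After op 2 (reverse): [0 2 6 1 3 5 4 7]
After op 3 (reverse): [7 4 5 3 1 6 2 0]
After op 4 (out_shuffle): [7 1 4 6 5 2 3 0]
After op 5 (cut(6)): [3 0 7 1 4 6 5 2]
After op 6 (out_shuffle): [3 4 0 6 7 5 1 2]
After op 7 (out_shuffle): [3 7 4 5 0 1 6 2]
Card 2 is at position 7.

Answer: 7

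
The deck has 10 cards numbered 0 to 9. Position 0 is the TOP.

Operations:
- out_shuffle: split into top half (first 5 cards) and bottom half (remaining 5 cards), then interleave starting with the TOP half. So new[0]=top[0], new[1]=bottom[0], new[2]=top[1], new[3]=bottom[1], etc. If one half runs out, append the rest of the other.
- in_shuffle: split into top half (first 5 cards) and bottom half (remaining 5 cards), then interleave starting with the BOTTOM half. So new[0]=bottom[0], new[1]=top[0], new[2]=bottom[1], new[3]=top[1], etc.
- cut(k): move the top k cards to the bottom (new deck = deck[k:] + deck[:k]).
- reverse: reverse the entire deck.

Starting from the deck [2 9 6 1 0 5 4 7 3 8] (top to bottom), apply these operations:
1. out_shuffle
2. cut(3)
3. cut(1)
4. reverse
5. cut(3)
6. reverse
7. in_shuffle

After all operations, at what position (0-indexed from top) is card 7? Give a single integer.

After op 1 (out_shuffle): [2 5 9 4 6 7 1 3 0 8]
After op 2 (cut(3)): [4 6 7 1 3 0 8 2 5 9]
After op 3 (cut(1)): [6 7 1 3 0 8 2 5 9 4]
After op 4 (reverse): [4 9 5 2 8 0 3 1 7 6]
After op 5 (cut(3)): [2 8 0 3 1 7 6 4 9 5]
After op 6 (reverse): [5 9 4 6 7 1 3 0 8 2]
After op 7 (in_shuffle): [1 5 3 9 0 4 8 6 2 7]
Card 7 is at position 9.

Answer: 9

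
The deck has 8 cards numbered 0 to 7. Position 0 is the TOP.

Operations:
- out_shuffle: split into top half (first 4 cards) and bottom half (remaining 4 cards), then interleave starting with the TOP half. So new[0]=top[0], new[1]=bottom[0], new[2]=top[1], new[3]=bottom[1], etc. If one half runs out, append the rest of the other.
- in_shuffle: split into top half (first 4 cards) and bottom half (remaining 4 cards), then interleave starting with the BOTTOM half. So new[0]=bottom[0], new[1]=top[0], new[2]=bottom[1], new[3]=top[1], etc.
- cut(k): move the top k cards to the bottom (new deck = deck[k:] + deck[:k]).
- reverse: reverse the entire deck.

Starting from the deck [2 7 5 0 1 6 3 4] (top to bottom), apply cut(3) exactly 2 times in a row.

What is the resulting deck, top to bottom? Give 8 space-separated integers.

Answer: 3 4 2 7 5 0 1 6

Derivation:
After op 1 (cut(3)): [0 1 6 3 4 2 7 5]
After op 2 (cut(3)): [3 4 2 7 5 0 1 6]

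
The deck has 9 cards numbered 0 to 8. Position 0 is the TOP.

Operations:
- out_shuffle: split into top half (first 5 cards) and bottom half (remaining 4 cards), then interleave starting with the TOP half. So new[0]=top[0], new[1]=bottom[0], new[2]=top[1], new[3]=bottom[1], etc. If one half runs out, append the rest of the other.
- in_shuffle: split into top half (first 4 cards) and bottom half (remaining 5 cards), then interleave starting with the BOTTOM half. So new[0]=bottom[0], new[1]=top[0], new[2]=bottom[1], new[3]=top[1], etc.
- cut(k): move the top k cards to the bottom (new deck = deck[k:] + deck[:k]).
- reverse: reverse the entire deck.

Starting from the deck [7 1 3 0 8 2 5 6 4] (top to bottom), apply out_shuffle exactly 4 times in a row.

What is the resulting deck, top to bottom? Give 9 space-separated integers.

Answer: 7 8 4 0 6 3 5 1 2

Derivation:
After op 1 (out_shuffle): [7 2 1 5 3 6 0 4 8]
After op 2 (out_shuffle): [7 6 2 0 1 4 5 8 3]
After op 3 (out_shuffle): [7 4 6 5 2 8 0 3 1]
After op 4 (out_shuffle): [7 8 4 0 6 3 5 1 2]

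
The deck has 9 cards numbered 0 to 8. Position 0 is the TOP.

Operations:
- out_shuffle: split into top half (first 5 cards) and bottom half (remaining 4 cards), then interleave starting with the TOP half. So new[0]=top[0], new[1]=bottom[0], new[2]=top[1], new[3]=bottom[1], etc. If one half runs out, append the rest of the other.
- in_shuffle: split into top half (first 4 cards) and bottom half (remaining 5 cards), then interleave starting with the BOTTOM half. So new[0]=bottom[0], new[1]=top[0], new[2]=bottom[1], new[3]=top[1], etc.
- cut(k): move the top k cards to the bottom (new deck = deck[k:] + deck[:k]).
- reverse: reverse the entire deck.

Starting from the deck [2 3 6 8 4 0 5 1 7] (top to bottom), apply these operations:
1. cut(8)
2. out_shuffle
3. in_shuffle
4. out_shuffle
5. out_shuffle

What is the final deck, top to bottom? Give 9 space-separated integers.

Answer: 3 0 2 4 7 8 1 6 5

Derivation:
After op 1 (cut(8)): [7 2 3 6 8 4 0 5 1]
After op 2 (out_shuffle): [7 4 2 0 3 5 6 1 8]
After op 3 (in_shuffle): [3 7 5 4 6 2 1 0 8]
After op 4 (out_shuffle): [3 2 7 1 5 0 4 8 6]
After op 5 (out_shuffle): [3 0 2 4 7 8 1 6 5]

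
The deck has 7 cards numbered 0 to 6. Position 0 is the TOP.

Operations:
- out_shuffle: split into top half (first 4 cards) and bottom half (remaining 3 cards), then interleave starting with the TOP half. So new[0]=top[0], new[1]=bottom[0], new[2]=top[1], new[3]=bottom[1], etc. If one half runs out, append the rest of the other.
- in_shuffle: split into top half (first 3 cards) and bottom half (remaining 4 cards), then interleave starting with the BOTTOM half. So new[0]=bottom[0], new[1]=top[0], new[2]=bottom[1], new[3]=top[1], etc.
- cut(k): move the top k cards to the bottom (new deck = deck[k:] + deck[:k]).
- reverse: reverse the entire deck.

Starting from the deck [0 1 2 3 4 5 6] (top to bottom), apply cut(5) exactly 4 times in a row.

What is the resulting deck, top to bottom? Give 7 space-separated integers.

After op 1 (cut(5)): [5 6 0 1 2 3 4]
After op 2 (cut(5)): [3 4 5 6 0 1 2]
After op 3 (cut(5)): [1 2 3 4 5 6 0]
After op 4 (cut(5)): [6 0 1 2 3 4 5]

Answer: 6 0 1 2 3 4 5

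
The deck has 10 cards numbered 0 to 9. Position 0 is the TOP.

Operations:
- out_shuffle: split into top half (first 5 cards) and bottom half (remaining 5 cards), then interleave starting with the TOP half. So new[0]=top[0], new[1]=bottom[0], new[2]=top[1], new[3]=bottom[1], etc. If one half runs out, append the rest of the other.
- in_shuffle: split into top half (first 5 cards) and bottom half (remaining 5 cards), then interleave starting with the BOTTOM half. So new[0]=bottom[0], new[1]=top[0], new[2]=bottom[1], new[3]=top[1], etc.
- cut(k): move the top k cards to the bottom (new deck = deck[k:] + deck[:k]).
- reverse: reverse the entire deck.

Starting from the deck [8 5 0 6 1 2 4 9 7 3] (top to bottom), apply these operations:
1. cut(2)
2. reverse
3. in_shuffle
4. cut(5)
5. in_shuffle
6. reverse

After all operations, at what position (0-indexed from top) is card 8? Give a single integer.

Answer: 3

Derivation:
After op 1 (cut(2)): [0 6 1 2 4 9 7 3 8 5]
After op 2 (reverse): [5 8 3 7 9 4 2 1 6 0]
After op 3 (in_shuffle): [4 5 2 8 1 3 6 7 0 9]
After op 4 (cut(5)): [3 6 7 0 9 4 5 2 8 1]
After op 5 (in_shuffle): [4 3 5 6 2 7 8 0 1 9]
After op 6 (reverse): [9 1 0 8 7 2 6 5 3 4]
Card 8 is at position 3.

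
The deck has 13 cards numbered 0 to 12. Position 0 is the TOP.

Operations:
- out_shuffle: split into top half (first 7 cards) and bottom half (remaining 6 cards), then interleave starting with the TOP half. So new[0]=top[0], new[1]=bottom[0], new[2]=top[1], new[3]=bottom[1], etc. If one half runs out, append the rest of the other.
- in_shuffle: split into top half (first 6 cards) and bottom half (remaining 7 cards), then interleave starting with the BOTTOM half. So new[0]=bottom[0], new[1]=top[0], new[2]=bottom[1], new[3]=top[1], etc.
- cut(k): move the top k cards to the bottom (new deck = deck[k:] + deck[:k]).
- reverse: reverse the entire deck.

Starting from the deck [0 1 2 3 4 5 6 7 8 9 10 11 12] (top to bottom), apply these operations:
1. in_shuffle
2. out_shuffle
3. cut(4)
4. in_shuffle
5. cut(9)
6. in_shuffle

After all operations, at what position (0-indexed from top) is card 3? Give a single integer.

Answer: 12

Derivation:
After op 1 (in_shuffle): [6 0 7 1 8 2 9 3 10 4 11 5 12]
After op 2 (out_shuffle): [6 3 0 10 7 4 1 11 8 5 2 12 9]
After op 3 (cut(4)): [7 4 1 11 8 5 2 12 9 6 3 0 10]
After op 4 (in_shuffle): [2 7 12 4 9 1 6 11 3 8 0 5 10]
After op 5 (cut(9)): [8 0 5 10 2 7 12 4 9 1 6 11 3]
After op 6 (in_shuffle): [12 8 4 0 9 5 1 10 6 2 11 7 3]
Card 3 is at position 12.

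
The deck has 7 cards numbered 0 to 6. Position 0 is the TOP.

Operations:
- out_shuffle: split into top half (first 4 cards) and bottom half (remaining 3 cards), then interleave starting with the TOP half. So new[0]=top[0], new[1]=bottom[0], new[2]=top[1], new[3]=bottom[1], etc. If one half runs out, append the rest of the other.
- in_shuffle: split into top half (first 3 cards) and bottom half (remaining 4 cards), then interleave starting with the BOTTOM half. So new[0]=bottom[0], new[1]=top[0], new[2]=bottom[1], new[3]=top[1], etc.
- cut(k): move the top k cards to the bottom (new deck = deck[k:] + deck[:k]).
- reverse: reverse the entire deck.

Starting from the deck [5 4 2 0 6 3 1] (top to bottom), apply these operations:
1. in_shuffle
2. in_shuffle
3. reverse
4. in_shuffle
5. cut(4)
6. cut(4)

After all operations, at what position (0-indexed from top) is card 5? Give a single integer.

After op 1 (in_shuffle): [0 5 6 4 3 2 1]
After op 2 (in_shuffle): [4 0 3 5 2 6 1]
After op 3 (reverse): [1 6 2 5 3 0 4]
After op 4 (in_shuffle): [5 1 3 6 0 2 4]
After op 5 (cut(4)): [0 2 4 5 1 3 6]
After op 6 (cut(4)): [1 3 6 0 2 4 5]
Card 5 is at position 6.

Answer: 6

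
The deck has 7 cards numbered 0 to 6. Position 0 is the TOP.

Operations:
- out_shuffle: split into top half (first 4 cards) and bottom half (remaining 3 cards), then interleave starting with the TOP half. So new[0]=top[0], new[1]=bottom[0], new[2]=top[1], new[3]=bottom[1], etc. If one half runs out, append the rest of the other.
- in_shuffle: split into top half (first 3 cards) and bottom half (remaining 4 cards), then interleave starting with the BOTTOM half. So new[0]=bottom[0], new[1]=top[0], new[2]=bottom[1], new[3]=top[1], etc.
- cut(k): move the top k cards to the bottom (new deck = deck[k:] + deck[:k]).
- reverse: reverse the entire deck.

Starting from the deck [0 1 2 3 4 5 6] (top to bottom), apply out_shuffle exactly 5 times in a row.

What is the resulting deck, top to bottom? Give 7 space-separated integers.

Answer: 0 2 4 6 1 3 5

Derivation:
After op 1 (out_shuffle): [0 4 1 5 2 6 3]
After op 2 (out_shuffle): [0 2 4 6 1 3 5]
After op 3 (out_shuffle): [0 1 2 3 4 5 6]
After op 4 (out_shuffle): [0 4 1 5 2 6 3]
After op 5 (out_shuffle): [0 2 4 6 1 3 5]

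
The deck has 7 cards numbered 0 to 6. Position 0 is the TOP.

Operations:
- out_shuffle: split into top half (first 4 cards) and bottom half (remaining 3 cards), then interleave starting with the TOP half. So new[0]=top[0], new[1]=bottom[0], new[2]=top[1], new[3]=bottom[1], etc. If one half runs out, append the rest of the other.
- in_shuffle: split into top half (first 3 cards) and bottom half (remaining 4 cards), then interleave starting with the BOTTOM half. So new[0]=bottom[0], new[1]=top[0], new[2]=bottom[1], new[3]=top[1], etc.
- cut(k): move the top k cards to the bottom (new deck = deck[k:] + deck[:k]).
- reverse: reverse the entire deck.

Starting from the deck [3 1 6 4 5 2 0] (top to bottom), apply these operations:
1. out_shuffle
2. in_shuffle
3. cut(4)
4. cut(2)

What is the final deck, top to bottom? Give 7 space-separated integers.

After op 1 (out_shuffle): [3 5 1 2 6 0 4]
After op 2 (in_shuffle): [2 3 6 5 0 1 4]
After op 3 (cut(4)): [0 1 4 2 3 6 5]
After op 4 (cut(2)): [4 2 3 6 5 0 1]

Answer: 4 2 3 6 5 0 1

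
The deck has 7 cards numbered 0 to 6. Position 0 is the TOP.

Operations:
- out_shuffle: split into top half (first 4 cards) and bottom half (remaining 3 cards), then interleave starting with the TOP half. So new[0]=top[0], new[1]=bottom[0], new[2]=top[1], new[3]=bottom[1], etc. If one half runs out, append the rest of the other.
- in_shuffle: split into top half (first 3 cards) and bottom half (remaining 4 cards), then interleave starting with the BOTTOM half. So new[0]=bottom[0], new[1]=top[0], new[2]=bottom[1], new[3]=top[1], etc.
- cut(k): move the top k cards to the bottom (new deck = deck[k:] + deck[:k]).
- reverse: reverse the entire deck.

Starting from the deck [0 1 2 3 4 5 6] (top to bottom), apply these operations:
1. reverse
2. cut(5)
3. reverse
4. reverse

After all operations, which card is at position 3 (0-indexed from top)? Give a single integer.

Answer: 5

Derivation:
After op 1 (reverse): [6 5 4 3 2 1 0]
After op 2 (cut(5)): [1 0 6 5 4 3 2]
After op 3 (reverse): [2 3 4 5 6 0 1]
After op 4 (reverse): [1 0 6 5 4 3 2]
Position 3: card 5.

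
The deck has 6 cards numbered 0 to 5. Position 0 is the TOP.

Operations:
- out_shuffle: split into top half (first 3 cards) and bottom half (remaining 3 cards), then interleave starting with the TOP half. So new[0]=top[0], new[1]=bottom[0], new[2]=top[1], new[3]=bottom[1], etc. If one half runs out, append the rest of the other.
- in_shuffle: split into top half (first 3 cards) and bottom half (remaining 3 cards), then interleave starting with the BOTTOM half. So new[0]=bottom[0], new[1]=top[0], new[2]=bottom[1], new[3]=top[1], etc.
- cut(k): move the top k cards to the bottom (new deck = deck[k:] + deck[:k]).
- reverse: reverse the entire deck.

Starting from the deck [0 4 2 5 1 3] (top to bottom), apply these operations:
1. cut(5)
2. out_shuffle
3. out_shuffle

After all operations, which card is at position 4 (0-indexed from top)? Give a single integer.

Answer: 0

Derivation:
After op 1 (cut(5)): [3 0 4 2 5 1]
After op 2 (out_shuffle): [3 2 0 5 4 1]
After op 3 (out_shuffle): [3 5 2 4 0 1]
Position 4: card 0.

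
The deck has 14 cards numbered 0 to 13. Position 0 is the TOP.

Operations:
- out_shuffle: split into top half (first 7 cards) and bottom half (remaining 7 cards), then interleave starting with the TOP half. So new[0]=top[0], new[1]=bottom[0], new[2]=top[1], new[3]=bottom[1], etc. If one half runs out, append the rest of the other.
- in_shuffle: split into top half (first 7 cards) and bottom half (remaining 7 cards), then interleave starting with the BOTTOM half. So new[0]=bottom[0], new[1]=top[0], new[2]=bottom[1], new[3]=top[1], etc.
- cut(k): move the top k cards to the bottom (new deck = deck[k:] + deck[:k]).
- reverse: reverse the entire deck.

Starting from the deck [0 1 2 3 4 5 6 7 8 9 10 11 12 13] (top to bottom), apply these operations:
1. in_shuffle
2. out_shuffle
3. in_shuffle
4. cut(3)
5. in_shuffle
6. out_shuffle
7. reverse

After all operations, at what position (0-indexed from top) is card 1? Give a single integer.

Answer: 1

Derivation:
After op 1 (in_shuffle): [7 0 8 1 9 2 10 3 11 4 12 5 13 6]
After op 2 (out_shuffle): [7 3 0 11 8 4 1 12 9 5 2 13 10 6]
After op 3 (in_shuffle): [12 7 9 3 5 0 2 11 13 8 10 4 6 1]
After op 4 (cut(3)): [3 5 0 2 11 13 8 10 4 6 1 12 7 9]
After op 5 (in_shuffle): [10 3 4 5 6 0 1 2 12 11 7 13 9 8]
After op 6 (out_shuffle): [10 2 3 12 4 11 5 7 6 13 0 9 1 8]
After op 7 (reverse): [8 1 9 0 13 6 7 5 11 4 12 3 2 10]
Card 1 is at position 1.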